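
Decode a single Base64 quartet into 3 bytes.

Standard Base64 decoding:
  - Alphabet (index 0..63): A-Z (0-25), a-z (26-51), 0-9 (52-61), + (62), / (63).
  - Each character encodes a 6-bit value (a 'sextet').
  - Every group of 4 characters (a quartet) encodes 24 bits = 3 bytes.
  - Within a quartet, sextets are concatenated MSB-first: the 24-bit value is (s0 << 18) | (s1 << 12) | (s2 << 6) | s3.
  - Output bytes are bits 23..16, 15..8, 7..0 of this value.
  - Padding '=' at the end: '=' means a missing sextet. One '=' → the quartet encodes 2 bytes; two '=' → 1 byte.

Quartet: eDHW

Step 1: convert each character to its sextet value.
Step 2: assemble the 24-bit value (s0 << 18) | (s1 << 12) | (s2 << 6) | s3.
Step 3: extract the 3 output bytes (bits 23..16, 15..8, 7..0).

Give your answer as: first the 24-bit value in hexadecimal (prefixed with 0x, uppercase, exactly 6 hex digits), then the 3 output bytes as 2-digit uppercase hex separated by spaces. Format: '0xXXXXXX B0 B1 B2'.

Answer: 0x7831D6 78 31 D6

Derivation:
Sextets: e=30, D=3, H=7, W=22
24-bit: (30<<18) | (3<<12) | (7<<6) | 22
      = 0x780000 | 0x003000 | 0x0001C0 | 0x000016
      = 0x7831D6
Bytes: (v>>16)&0xFF=78, (v>>8)&0xFF=31, v&0xFF=D6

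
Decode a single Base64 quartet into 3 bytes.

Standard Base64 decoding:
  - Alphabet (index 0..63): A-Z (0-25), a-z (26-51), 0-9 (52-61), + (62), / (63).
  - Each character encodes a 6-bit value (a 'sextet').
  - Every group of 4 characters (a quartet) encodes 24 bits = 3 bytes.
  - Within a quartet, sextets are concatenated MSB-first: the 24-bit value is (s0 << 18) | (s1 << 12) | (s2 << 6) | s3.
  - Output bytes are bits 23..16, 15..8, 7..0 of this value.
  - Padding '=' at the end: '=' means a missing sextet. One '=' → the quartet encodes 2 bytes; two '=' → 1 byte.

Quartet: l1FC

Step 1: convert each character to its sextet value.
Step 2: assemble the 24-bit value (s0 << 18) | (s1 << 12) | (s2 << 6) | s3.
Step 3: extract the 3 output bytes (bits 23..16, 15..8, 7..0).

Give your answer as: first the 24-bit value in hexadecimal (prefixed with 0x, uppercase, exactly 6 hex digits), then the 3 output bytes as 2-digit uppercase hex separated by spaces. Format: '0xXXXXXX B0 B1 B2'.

Answer: 0x975142 97 51 42

Derivation:
Sextets: l=37, 1=53, F=5, C=2
24-bit: (37<<18) | (53<<12) | (5<<6) | 2
      = 0x940000 | 0x035000 | 0x000140 | 0x000002
      = 0x975142
Bytes: (v>>16)&0xFF=97, (v>>8)&0xFF=51, v&0xFF=42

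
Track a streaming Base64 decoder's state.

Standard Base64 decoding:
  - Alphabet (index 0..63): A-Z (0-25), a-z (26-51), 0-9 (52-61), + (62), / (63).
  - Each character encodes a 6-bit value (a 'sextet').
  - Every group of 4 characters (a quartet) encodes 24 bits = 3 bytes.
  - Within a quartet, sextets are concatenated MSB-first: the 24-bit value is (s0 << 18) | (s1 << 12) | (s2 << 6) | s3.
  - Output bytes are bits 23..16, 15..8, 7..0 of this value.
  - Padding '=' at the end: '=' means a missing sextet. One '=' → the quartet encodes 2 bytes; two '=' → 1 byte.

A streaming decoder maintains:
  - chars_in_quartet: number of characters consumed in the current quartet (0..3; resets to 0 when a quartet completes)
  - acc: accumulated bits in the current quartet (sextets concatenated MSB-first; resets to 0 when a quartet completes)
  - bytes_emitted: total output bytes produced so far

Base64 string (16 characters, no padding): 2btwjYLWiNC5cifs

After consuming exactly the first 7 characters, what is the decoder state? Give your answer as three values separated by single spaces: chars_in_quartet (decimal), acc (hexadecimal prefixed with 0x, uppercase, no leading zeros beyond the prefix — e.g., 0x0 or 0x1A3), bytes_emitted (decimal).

After char 0 ('2'=54): chars_in_quartet=1 acc=0x36 bytes_emitted=0
After char 1 ('b'=27): chars_in_quartet=2 acc=0xD9B bytes_emitted=0
After char 2 ('t'=45): chars_in_quartet=3 acc=0x366ED bytes_emitted=0
After char 3 ('w'=48): chars_in_quartet=4 acc=0xD9BB70 -> emit D9 BB 70, reset; bytes_emitted=3
After char 4 ('j'=35): chars_in_quartet=1 acc=0x23 bytes_emitted=3
After char 5 ('Y'=24): chars_in_quartet=2 acc=0x8D8 bytes_emitted=3
After char 6 ('L'=11): chars_in_quartet=3 acc=0x2360B bytes_emitted=3

Answer: 3 0x2360B 3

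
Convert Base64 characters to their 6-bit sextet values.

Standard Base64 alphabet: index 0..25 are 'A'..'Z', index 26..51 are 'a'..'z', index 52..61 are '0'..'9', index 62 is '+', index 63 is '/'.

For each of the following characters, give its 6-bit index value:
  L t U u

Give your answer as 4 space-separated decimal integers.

'L': A..Z range, ord('L') − ord('A') = 11
't': a..z range, 26 + ord('t') − ord('a') = 45
'U': A..Z range, ord('U') − ord('A') = 20
'u': a..z range, 26 + ord('u') − ord('a') = 46

Answer: 11 45 20 46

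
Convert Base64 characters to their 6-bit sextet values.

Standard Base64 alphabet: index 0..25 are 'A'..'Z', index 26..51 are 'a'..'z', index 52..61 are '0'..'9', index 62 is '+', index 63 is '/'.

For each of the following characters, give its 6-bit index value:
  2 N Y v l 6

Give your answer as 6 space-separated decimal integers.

Answer: 54 13 24 47 37 58

Derivation:
'2': 0..9 range, 52 + ord('2') − ord('0') = 54
'N': A..Z range, ord('N') − ord('A') = 13
'Y': A..Z range, ord('Y') − ord('A') = 24
'v': a..z range, 26 + ord('v') − ord('a') = 47
'l': a..z range, 26 + ord('l') − ord('a') = 37
'6': 0..9 range, 52 + ord('6') − ord('0') = 58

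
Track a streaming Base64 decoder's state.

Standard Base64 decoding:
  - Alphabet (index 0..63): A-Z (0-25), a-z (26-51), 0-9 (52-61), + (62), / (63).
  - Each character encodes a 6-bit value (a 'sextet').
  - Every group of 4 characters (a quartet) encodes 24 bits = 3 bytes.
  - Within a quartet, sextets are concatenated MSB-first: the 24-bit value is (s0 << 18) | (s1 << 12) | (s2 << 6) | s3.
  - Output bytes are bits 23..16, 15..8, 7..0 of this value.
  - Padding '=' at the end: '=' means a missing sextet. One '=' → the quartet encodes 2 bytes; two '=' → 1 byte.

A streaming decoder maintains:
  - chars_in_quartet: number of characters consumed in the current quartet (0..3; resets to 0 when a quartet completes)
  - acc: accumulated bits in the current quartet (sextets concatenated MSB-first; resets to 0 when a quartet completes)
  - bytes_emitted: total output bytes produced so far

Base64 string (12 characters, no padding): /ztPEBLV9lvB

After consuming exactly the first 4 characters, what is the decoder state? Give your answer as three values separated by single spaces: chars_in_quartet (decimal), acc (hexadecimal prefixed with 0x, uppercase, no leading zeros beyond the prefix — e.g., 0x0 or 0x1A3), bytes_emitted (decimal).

Answer: 0 0x0 3

Derivation:
After char 0 ('/'=63): chars_in_quartet=1 acc=0x3F bytes_emitted=0
After char 1 ('z'=51): chars_in_quartet=2 acc=0xFF3 bytes_emitted=0
After char 2 ('t'=45): chars_in_quartet=3 acc=0x3FCED bytes_emitted=0
After char 3 ('P'=15): chars_in_quartet=4 acc=0xFF3B4F -> emit FF 3B 4F, reset; bytes_emitted=3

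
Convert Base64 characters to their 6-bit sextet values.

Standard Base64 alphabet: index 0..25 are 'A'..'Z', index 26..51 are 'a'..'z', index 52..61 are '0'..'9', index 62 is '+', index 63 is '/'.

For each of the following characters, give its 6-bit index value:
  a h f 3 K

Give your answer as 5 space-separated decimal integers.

'a': a..z range, 26 + ord('a') − ord('a') = 26
'h': a..z range, 26 + ord('h') − ord('a') = 33
'f': a..z range, 26 + ord('f') − ord('a') = 31
'3': 0..9 range, 52 + ord('3') − ord('0') = 55
'K': A..Z range, ord('K') − ord('A') = 10

Answer: 26 33 31 55 10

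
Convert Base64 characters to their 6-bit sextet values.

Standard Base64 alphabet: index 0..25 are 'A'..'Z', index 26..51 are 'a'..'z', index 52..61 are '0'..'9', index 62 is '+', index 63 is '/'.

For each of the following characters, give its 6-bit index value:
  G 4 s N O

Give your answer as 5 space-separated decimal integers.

Answer: 6 56 44 13 14

Derivation:
'G': A..Z range, ord('G') − ord('A') = 6
'4': 0..9 range, 52 + ord('4') − ord('0') = 56
's': a..z range, 26 + ord('s') − ord('a') = 44
'N': A..Z range, ord('N') − ord('A') = 13
'O': A..Z range, ord('O') − ord('A') = 14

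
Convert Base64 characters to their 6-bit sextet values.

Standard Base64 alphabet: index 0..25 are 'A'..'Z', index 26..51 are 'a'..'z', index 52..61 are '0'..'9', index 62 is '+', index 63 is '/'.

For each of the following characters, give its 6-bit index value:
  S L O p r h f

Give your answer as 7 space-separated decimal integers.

'S': A..Z range, ord('S') − ord('A') = 18
'L': A..Z range, ord('L') − ord('A') = 11
'O': A..Z range, ord('O') − ord('A') = 14
'p': a..z range, 26 + ord('p') − ord('a') = 41
'r': a..z range, 26 + ord('r') − ord('a') = 43
'h': a..z range, 26 + ord('h') − ord('a') = 33
'f': a..z range, 26 + ord('f') − ord('a') = 31

Answer: 18 11 14 41 43 33 31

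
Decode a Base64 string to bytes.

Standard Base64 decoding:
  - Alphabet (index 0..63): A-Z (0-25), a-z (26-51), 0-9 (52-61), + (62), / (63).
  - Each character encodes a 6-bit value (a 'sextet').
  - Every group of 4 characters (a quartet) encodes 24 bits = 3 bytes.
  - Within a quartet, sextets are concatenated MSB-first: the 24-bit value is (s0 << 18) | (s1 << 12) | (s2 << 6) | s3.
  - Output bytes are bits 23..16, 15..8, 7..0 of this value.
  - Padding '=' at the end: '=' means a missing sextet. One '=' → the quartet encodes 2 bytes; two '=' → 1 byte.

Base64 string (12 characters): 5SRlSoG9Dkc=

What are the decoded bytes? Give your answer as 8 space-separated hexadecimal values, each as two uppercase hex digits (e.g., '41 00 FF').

After char 0 ('5'=57): chars_in_quartet=1 acc=0x39 bytes_emitted=0
After char 1 ('S'=18): chars_in_quartet=2 acc=0xE52 bytes_emitted=0
After char 2 ('R'=17): chars_in_quartet=3 acc=0x39491 bytes_emitted=0
After char 3 ('l'=37): chars_in_quartet=4 acc=0xE52465 -> emit E5 24 65, reset; bytes_emitted=3
After char 4 ('S'=18): chars_in_quartet=1 acc=0x12 bytes_emitted=3
After char 5 ('o'=40): chars_in_quartet=2 acc=0x4A8 bytes_emitted=3
After char 6 ('G'=6): chars_in_quartet=3 acc=0x12A06 bytes_emitted=3
After char 7 ('9'=61): chars_in_quartet=4 acc=0x4A81BD -> emit 4A 81 BD, reset; bytes_emitted=6
After char 8 ('D'=3): chars_in_quartet=1 acc=0x3 bytes_emitted=6
After char 9 ('k'=36): chars_in_quartet=2 acc=0xE4 bytes_emitted=6
After char 10 ('c'=28): chars_in_quartet=3 acc=0x391C bytes_emitted=6
Padding '=': partial quartet acc=0x391C -> emit 0E 47; bytes_emitted=8

Answer: E5 24 65 4A 81 BD 0E 47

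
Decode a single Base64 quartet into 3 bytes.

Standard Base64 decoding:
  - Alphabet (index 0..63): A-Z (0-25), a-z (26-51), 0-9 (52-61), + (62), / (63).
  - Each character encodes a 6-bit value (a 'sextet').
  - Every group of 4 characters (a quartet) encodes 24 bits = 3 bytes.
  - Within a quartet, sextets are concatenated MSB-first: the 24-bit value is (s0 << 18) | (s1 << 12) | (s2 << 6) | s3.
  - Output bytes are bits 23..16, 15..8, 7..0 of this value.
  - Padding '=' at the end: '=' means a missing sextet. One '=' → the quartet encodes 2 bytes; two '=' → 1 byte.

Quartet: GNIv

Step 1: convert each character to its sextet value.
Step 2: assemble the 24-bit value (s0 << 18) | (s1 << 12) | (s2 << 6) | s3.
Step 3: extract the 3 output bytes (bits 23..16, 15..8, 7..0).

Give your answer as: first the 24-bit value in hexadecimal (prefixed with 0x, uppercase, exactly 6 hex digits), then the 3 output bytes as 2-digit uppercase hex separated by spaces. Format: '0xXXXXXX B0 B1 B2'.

Sextets: G=6, N=13, I=8, v=47
24-bit: (6<<18) | (13<<12) | (8<<6) | 47
      = 0x180000 | 0x00D000 | 0x000200 | 0x00002F
      = 0x18D22F
Bytes: (v>>16)&0xFF=18, (v>>8)&0xFF=D2, v&0xFF=2F

Answer: 0x18D22F 18 D2 2F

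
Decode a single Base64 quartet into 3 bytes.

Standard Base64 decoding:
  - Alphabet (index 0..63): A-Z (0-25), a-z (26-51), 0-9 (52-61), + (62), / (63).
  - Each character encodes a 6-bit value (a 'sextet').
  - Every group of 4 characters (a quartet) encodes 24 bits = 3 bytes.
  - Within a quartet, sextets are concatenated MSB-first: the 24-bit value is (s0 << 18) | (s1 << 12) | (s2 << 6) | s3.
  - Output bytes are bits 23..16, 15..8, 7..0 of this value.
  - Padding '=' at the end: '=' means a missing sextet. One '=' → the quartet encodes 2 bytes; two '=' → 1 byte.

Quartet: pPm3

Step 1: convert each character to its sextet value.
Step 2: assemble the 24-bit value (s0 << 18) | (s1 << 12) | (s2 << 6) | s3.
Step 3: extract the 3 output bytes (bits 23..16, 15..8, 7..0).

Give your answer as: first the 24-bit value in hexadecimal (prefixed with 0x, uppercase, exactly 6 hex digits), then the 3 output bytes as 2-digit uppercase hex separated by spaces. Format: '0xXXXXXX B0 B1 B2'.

Sextets: p=41, P=15, m=38, 3=55
24-bit: (41<<18) | (15<<12) | (38<<6) | 55
      = 0xA40000 | 0x00F000 | 0x000980 | 0x000037
      = 0xA4F9B7
Bytes: (v>>16)&0xFF=A4, (v>>8)&0xFF=F9, v&0xFF=B7

Answer: 0xA4F9B7 A4 F9 B7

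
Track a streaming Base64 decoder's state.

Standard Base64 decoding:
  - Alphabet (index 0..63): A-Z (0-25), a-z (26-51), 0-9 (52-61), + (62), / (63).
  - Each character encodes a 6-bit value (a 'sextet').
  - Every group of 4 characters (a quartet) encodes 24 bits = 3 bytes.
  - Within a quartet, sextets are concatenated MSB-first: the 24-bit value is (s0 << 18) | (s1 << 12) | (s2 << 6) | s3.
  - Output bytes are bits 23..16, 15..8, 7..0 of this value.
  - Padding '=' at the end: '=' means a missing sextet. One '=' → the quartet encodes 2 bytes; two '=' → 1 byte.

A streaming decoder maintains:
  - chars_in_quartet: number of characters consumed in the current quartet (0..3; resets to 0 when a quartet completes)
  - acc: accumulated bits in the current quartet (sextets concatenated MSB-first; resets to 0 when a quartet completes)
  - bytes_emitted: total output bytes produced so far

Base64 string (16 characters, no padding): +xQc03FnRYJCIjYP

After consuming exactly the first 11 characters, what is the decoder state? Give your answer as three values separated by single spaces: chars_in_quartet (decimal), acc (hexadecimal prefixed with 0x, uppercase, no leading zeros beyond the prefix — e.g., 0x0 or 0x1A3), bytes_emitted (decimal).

Answer: 3 0x11609 6

Derivation:
After char 0 ('+'=62): chars_in_quartet=1 acc=0x3E bytes_emitted=0
After char 1 ('x'=49): chars_in_quartet=2 acc=0xFB1 bytes_emitted=0
After char 2 ('Q'=16): chars_in_quartet=3 acc=0x3EC50 bytes_emitted=0
After char 3 ('c'=28): chars_in_quartet=4 acc=0xFB141C -> emit FB 14 1C, reset; bytes_emitted=3
After char 4 ('0'=52): chars_in_quartet=1 acc=0x34 bytes_emitted=3
After char 5 ('3'=55): chars_in_quartet=2 acc=0xD37 bytes_emitted=3
After char 6 ('F'=5): chars_in_quartet=3 acc=0x34DC5 bytes_emitted=3
After char 7 ('n'=39): chars_in_quartet=4 acc=0xD37167 -> emit D3 71 67, reset; bytes_emitted=6
After char 8 ('R'=17): chars_in_quartet=1 acc=0x11 bytes_emitted=6
After char 9 ('Y'=24): chars_in_quartet=2 acc=0x458 bytes_emitted=6
After char 10 ('J'=9): chars_in_quartet=3 acc=0x11609 bytes_emitted=6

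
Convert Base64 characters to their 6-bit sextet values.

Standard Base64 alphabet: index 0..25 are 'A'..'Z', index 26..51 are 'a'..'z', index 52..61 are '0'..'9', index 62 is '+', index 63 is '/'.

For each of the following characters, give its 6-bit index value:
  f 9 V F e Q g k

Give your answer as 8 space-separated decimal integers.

'f': a..z range, 26 + ord('f') − ord('a') = 31
'9': 0..9 range, 52 + ord('9') − ord('0') = 61
'V': A..Z range, ord('V') − ord('A') = 21
'F': A..Z range, ord('F') − ord('A') = 5
'e': a..z range, 26 + ord('e') − ord('a') = 30
'Q': A..Z range, ord('Q') − ord('A') = 16
'g': a..z range, 26 + ord('g') − ord('a') = 32
'k': a..z range, 26 + ord('k') − ord('a') = 36

Answer: 31 61 21 5 30 16 32 36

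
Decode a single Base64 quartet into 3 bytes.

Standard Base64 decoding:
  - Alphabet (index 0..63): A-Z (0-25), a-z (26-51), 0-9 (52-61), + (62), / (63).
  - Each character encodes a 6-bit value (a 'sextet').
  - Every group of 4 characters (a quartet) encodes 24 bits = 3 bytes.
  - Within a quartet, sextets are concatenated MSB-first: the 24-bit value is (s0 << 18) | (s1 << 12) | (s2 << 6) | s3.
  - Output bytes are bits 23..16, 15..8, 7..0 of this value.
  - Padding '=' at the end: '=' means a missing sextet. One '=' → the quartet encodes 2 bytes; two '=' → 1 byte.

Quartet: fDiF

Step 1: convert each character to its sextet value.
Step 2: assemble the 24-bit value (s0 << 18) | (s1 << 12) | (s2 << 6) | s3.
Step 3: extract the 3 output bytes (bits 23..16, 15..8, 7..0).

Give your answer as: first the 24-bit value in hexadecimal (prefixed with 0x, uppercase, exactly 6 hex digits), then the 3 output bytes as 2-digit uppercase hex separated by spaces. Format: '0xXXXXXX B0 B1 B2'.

Answer: 0x7C3885 7C 38 85

Derivation:
Sextets: f=31, D=3, i=34, F=5
24-bit: (31<<18) | (3<<12) | (34<<6) | 5
      = 0x7C0000 | 0x003000 | 0x000880 | 0x000005
      = 0x7C3885
Bytes: (v>>16)&0xFF=7C, (v>>8)&0xFF=38, v&0xFF=85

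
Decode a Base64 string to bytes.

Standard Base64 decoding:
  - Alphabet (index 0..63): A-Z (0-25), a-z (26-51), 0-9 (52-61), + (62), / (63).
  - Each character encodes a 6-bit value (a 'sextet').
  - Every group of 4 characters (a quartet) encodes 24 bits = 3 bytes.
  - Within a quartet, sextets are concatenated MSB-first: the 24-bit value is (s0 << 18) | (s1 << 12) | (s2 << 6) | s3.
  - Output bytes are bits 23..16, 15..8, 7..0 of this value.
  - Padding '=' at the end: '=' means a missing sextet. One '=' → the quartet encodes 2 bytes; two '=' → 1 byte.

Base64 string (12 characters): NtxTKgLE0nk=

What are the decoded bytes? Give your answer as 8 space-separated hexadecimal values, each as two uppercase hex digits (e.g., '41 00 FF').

Answer: 36 DC 53 2A 02 C4 D2 79

Derivation:
After char 0 ('N'=13): chars_in_quartet=1 acc=0xD bytes_emitted=0
After char 1 ('t'=45): chars_in_quartet=2 acc=0x36D bytes_emitted=0
After char 2 ('x'=49): chars_in_quartet=3 acc=0xDB71 bytes_emitted=0
After char 3 ('T'=19): chars_in_quartet=4 acc=0x36DC53 -> emit 36 DC 53, reset; bytes_emitted=3
After char 4 ('K'=10): chars_in_quartet=1 acc=0xA bytes_emitted=3
After char 5 ('g'=32): chars_in_quartet=2 acc=0x2A0 bytes_emitted=3
After char 6 ('L'=11): chars_in_quartet=3 acc=0xA80B bytes_emitted=3
After char 7 ('E'=4): chars_in_quartet=4 acc=0x2A02C4 -> emit 2A 02 C4, reset; bytes_emitted=6
After char 8 ('0'=52): chars_in_quartet=1 acc=0x34 bytes_emitted=6
After char 9 ('n'=39): chars_in_quartet=2 acc=0xD27 bytes_emitted=6
After char 10 ('k'=36): chars_in_quartet=3 acc=0x349E4 bytes_emitted=6
Padding '=': partial quartet acc=0x349E4 -> emit D2 79; bytes_emitted=8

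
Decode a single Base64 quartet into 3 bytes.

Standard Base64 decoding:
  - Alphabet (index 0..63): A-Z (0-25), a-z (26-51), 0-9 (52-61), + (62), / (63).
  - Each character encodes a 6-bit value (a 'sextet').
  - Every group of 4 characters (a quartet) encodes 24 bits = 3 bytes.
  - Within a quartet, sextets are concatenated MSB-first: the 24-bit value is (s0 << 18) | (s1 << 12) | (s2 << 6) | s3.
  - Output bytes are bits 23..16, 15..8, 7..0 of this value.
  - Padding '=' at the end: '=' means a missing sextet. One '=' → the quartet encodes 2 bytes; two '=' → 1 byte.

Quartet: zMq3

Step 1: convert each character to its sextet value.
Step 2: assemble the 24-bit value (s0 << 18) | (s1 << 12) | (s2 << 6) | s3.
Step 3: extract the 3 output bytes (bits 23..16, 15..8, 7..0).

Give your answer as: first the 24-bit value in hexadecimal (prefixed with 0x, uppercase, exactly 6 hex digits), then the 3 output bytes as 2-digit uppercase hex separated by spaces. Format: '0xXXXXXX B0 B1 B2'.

Sextets: z=51, M=12, q=42, 3=55
24-bit: (51<<18) | (12<<12) | (42<<6) | 55
      = 0xCC0000 | 0x00C000 | 0x000A80 | 0x000037
      = 0xCCCAB7
Bytes: (v>>16)&0xFF=CC, (v>>8)&0xFF=CA, v&0xFF=B7

Answer: 0xCCCAB7 CC CA B7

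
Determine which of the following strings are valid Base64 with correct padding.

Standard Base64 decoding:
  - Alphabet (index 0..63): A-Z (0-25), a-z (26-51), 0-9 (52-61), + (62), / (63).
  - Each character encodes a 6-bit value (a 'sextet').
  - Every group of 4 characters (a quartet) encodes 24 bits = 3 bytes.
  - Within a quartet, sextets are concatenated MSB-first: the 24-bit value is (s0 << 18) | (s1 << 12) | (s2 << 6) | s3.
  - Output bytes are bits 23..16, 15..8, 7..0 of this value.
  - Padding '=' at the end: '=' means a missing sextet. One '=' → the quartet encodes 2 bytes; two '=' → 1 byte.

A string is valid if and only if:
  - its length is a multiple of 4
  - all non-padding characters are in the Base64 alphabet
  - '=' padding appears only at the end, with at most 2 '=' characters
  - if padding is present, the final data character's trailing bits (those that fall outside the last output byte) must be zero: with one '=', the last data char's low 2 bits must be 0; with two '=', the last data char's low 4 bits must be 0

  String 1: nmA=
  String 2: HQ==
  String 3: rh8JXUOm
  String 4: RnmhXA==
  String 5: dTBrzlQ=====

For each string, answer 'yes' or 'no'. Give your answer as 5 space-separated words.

String 1: 'nmA=' → valid
String 2: 'HQ==' → valid
String 3: 'rh8JXUOm' → valid
String 4: 'RnmhXA==' → valid
String 5: 'dTBrzlQ=====' → invalid (5 pad chars (max 2))

Answer: yes yes yes yes no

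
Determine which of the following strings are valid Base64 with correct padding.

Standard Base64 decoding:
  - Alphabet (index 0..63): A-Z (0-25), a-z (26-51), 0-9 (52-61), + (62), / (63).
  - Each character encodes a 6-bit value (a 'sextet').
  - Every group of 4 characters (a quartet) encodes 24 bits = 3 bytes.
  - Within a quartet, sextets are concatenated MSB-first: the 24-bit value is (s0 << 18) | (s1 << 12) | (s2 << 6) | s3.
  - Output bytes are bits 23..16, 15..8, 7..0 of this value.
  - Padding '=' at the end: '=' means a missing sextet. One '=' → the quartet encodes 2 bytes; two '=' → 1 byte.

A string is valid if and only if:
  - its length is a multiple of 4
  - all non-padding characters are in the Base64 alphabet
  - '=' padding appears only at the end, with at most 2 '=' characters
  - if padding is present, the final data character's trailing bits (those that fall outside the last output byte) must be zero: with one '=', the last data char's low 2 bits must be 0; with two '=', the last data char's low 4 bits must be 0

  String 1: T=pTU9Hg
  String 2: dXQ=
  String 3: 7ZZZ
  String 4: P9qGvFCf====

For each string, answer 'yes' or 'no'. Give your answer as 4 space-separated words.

Answer: no yes yes no

Derivation:
String 1: 'T=pTU9Hg' → invalid (bad char(s): ['=']; '=' in middle)
String 2: 'dXQ=' → valid
String 3: '7ZZZ' → valid
String 4: 'P9qGvFCf====' → invalid (4 pad chars (max 2))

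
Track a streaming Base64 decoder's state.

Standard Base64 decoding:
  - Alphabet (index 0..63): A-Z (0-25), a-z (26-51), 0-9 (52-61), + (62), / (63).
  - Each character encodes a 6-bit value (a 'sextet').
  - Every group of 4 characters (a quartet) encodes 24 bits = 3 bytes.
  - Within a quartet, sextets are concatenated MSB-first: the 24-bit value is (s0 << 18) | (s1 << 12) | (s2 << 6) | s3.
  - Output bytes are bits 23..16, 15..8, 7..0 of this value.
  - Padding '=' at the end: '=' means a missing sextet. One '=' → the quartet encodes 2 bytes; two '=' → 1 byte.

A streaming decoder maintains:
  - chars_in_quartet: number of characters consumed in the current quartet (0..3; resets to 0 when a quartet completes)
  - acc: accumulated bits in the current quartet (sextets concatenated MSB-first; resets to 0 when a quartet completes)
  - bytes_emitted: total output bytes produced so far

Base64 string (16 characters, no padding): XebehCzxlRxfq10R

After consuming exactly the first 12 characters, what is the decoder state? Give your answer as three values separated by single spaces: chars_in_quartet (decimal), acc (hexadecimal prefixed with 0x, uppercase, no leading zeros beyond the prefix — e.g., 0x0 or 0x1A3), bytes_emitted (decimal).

Answer: 0 0x0 9

Derivation:
After char 0 ('X'=23): chars_in_quartet=1 acc=0x17 bytes_emitted=0
After char 1 ('e'=30): chars_in_quartet=2 acc=0x5DE bytes_emitted=0
After char 2 ('b'=27): chars_in_quartet=3 acc=0x1779B bytes_emitted=0
After char 3 ('e'=30): chars_in_quartet=4 acc=0x5DE6DE -> emit 5D E6 DE, reset; bytes_emitted=3
After char 4 ('h'=33): chars_in_quartet=1 acc=0x21 bytes_emitted=3
After char 5 ('C'=2): chars_in_quartet=2 acc=0x842 bytes_emitted=3
After char 6 ('z'=51): chars_in_quartet=3 acc=0x210B3 bytes_emitted=3
After char 7 ('x'=49): chars_in_quartet=4 acc=0x842CF1 -> emit 84 2C F1, reset; bytes_emitted=6
After char 8 ('l'=37): chars_in_quartet=1 acc=0x25 bytes_emitted=6
After char 9 ('R'=17): chars_in_quartet=2 acc=0x951 bytes_emitted=6
After char 10 ('x'=49): chars_in_quartet=3 acc=0x25471 bytes_emitted=6
After char 11 ('f'=31): chars_in_quartet=4 acc=0x951C5F -> emit 95 1C 5F, reset; bytes_emitted=9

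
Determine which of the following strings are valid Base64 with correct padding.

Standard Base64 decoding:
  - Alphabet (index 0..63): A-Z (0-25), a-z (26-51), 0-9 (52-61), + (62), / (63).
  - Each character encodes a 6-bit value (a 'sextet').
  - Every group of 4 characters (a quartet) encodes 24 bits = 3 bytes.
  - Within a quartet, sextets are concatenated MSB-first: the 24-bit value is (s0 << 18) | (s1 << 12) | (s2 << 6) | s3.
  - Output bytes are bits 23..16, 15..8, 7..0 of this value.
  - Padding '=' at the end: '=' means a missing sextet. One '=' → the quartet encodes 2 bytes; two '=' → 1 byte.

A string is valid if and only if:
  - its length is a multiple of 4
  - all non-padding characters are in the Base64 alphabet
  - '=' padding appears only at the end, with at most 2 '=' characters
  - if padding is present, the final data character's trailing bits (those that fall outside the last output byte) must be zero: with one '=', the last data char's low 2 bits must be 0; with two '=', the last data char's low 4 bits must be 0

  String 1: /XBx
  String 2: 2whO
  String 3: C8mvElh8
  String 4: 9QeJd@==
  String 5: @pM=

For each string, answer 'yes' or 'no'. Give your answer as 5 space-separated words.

String 1: '/XBx' → valid
String 2: '2whO' → valid
String 3: 'C8mvElh8' → valid
String 4: '9QeJd@==' → invalid (bad char(s): ['@'])
String 5: '@pM=' → invalid (bad char(s): ['@'])

Answer: yes yes yes no no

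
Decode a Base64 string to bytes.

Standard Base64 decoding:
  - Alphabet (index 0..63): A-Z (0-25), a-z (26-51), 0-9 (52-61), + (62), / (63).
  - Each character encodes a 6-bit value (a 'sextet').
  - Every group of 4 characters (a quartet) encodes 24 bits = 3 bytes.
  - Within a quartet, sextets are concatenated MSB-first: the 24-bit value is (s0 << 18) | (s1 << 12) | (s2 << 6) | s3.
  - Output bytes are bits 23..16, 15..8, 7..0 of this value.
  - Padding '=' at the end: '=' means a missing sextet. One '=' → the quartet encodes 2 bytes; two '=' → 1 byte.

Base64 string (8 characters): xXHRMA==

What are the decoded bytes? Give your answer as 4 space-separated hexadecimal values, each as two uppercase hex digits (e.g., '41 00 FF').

After char 0 ('x'=49): chars_in_quartet=1 acc=0x31 bytes_emitted=0
After char 1 ('X'=23): chars_in_quartet=2 acc=0xC57 bytes_emitted=0
After char 2 ('H'=7): chars_in_quartet=3 acc=0x315C7 bytes_emitted=0
After char 3 ('R'=17): chars_in_quartet=4 acc=0xC571D1 -> emit C5 71 D1, reset; bytes_emitted=3
After char 4 ('M'=12): chars_in_quartet=1 acc=0xC bytes_emitted=3
After char 5 ('A'=0): chars_in_quartet=2 acc=0x300 bytes_emitted=3
Padding '==': partial quartet acc=0x300 -> emit 30; bytes_emitted=4

Answer: C5 71 D1 30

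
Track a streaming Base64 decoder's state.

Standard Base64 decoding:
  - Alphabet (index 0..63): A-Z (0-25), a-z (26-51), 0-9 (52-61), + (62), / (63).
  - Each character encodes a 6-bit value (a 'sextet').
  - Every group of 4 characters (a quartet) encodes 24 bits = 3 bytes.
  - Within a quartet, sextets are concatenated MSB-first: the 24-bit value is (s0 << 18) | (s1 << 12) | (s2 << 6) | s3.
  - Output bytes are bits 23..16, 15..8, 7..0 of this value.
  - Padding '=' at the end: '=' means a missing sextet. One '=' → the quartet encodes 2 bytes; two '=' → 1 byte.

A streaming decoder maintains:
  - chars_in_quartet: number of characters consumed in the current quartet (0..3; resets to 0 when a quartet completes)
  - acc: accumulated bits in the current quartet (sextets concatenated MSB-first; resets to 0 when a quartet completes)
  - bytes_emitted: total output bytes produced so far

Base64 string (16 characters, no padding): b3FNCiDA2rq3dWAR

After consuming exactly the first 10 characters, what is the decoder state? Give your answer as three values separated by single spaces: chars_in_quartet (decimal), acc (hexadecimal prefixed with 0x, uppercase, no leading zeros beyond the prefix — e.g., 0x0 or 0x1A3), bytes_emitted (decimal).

After char 0 ('b'=27): chars_in_quartet=1 acc=0x1B bytes_emitted=0
After char 1 ('3'=55): chars_in_quartet=2 acc=0x6F7 bytes_emitted=0
After char 2 ('F'=5): chars_in_quartet=3 acc=0x1BDC5 bytes_emitted=0
After char 3 ('N'=13): chars_in_quartet=4 acc=0x6F714D -> emit 6F 71 4D, reset; bytes_emitted=3
After char 4 ('C'=2): chars_in_quartet=1 acc=0x2 bytes_emitted=3
After char 5 ('i'=34): chars_in_quartet=2 acc=0xA2 bytes_emitted=3
After char 6 ('D'=3): chars_in_quartet=3 acc=0x2883 bytes_emitted=3
After char 7 ('A'=0): chars_in_quartet=4 acc=0xA20C0 -> emit 0A 20 C0, reset; bytes_emitted=6
After char 8 ('2'=54): chars_in_quartet=1 acc=0x36 bytes_emitted=6
After char 9 ('r'=43): chars_in_quartet=2 acc=0xDAB bytes_emitted=6

Answer: 2 0xDAB 6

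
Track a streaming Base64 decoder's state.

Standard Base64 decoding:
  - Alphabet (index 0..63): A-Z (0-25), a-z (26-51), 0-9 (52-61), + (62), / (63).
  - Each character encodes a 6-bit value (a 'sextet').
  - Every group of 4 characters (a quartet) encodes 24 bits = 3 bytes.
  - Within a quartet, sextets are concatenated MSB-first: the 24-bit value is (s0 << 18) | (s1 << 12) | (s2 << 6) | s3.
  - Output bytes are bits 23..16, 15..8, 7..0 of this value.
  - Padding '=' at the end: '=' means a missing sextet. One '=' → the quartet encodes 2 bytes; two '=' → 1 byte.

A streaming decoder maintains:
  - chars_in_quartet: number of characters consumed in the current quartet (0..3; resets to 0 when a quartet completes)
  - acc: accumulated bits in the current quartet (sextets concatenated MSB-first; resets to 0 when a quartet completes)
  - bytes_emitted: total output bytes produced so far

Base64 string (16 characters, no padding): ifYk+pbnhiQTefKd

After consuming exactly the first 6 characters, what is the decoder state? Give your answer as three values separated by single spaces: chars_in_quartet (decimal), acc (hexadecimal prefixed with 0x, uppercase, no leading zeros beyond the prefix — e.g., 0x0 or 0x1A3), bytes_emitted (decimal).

Answer: 2 0xFA9 3

Derivation:
After char 0 ('i'=34): chars_in_quartet=1 acc=0x22 bytes_emitted=0
After char 1 ('f'=31): chars_in_quartet=2 acc=0x89F bytes_emitted=0
After char 2 ('Y'=24): chars_in_quartet=3 acc=0x227D8 bytes_emitted=0
After char 3 ('k'=36): chars_in_quartet=4 acc=0x89F624 -> emit 89 F6 24, reset; bytes_emitted=3
After char 4 ('+'=62): chars_in_quartet=1 acc=0x3E bytes_emitted=3
After char 5 ('p'=41): chars_in_quartet=2 acc=0xFA9 bytes_emitted=3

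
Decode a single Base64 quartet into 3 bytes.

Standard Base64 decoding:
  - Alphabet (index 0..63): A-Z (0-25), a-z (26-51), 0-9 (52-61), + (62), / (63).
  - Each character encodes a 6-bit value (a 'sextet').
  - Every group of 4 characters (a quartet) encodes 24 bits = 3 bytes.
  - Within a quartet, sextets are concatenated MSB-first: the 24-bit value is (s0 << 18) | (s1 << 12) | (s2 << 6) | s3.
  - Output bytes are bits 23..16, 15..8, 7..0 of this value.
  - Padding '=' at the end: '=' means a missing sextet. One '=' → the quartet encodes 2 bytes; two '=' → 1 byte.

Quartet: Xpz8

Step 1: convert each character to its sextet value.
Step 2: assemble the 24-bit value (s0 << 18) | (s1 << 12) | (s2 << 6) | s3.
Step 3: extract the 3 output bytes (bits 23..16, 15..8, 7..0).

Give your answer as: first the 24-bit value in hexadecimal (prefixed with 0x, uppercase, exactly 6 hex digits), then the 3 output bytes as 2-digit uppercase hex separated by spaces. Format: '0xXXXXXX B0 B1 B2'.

Sextets: X=23, p=41, z=51, 8=60
24-bit: (23<<18) | (41<<12) | (51<<6) | 60
      = 0x5C0000 | 0x029000 | 0x000CC0 | 0x00003C
      = 0x5E9CFC
Bytes: (v>>16)&0xFF=5E, (v>>8)&0xFF=9C, v&0xFF=FC

Answer: 0x5E9CFC 5E 9C FC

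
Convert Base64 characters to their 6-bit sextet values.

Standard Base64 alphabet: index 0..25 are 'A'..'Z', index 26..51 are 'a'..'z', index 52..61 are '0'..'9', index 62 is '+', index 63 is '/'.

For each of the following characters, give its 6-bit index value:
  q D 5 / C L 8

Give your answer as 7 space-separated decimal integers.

'q': a..z range, 26 + ord('q') − ord('a') = 42
'D': A..Z range, ord('D') − ord('A') = 3
'5': 0..9 range, 52 + ord('5') − ord('0') = 57
'/': index 63
'C': A..Z range, ord('C') − ord('A') = 2
'L': A..Z range, ord('L') − ord('A') = 11
'8': 0..9 range, 52 + ord('8') − ord('0') = 60

Answer: 42 3 57 63 2 11 60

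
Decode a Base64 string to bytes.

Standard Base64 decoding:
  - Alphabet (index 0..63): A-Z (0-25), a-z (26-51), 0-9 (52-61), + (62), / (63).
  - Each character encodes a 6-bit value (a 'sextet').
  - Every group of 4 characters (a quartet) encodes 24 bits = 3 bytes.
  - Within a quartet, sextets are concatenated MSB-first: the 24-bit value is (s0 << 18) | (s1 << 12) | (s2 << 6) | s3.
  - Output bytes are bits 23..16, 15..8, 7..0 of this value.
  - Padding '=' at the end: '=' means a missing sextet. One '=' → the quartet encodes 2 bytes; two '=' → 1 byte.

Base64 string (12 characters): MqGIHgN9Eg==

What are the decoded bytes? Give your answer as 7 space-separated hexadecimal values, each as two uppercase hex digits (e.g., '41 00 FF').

Answer: 32 A1 88 1E 03 7D 12

Derivation:
After char 0 ('M'=12): chars_in_quartet=1 acc=0xC bytes_emitted=0
After char 1 ('q'=42): chars_in_quartet=2 acc=0x32A bytes_emitted=0
After char 2 ('G'=6): chars_in_quartet=3 acc=0xCA86 bytes_emitted=0
After char 3 ('I'=8): chars_in_quartet=4 acc=0x32A188 -> emit 32 A1 88, reset; bytes_emitted=3
After char 4 ('H'=7): chars_in_quartet=1 acc=0x7 bytes_emitted=3
After char 5 ('g'=32): chars_in_quartet=2 acc=0x1E0 bytes_emitted=3
After char 6 ('N'=13): chars_in_quartet=3 acc=0x780D bytes_emitted=3
After char 7 ('9'=61): chars_in_quartet=4 acc=0x1E037D -> emit 1E 03 7D, reset; bytes_emitted=6
After char 8 ('E'=4): chars_in_quartet=1 acc=0x4 bytes_emitted=6
After char 9 ('g'=32): chars_in_quartet=2 acc=0x120 bytes_emitted=6
Padding '==': partial quartet acc=0x120 -> emit 12; bytes_emitted=7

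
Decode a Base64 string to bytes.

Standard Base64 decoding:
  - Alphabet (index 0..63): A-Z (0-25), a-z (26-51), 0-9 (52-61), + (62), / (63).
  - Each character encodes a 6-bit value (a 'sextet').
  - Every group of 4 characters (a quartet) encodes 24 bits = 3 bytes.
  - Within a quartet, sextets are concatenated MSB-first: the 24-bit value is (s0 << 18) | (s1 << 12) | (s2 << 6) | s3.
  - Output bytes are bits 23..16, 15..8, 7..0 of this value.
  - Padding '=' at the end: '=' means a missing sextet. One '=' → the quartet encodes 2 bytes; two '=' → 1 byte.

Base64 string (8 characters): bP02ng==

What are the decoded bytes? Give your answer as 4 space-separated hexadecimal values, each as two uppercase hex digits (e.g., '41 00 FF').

Answer: 6C FD 36 9E

Derivation:
After char 0 ('b'=27): chars_in_quartet=1 acc=0x1B bytes_emitted=0
After char 1 ('P'=15): chars_in_quartet=2 acc=0x6CF bytes_emitted=0
After char 2 ('0'=52): chars_in_quartet=3 acc=0x1B3F4 bytes_emitted=0
After char 3 ('2'=54): chars_in_quartet=4 acc=0x6CFD36 -> emit 6C FD 36, reset; bytes_emitted=3
After char 4 ('n'=39): chars_in_quartet=1 acc=0x27 bytes_emitted=3
After char 5 ('g'=32): chars_in_quartet=2 acc=0x9E0 bytes_emitted=3
Padding '==': partial quartet acc=0x9E0 -> emit 9E; bytes_emitted=4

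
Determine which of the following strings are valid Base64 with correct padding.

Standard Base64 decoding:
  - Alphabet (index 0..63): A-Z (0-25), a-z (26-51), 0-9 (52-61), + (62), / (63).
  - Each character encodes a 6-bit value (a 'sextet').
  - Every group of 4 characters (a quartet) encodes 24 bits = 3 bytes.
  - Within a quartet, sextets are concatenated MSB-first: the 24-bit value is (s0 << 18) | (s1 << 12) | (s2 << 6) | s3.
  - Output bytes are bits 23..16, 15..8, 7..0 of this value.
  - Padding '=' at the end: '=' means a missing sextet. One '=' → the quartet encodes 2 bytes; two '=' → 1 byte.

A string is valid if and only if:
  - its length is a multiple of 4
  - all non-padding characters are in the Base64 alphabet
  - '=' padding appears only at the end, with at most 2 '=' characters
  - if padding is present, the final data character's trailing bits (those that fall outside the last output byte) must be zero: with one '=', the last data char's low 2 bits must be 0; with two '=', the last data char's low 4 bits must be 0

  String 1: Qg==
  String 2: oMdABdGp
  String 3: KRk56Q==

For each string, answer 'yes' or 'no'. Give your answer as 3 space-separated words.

String 1: 'Qg==' → valid
String 2: 'oMdABdGp' → valid
String 3: 'KRk56Q==' → valid

Answer: yes yes yes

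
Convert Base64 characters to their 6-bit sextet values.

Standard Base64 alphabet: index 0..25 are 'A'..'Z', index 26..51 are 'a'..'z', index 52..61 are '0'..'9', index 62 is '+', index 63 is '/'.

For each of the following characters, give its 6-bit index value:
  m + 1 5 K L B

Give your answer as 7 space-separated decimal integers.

Answer: 38 62 53 57 10 11 1

Derivation:
'm': a..z range, 26 + ord('m') − ord('a') = 38
'+': index 62
'1': 0..9 range, 52 + ord('1') − ord('0') = 53
'5': 0..9 range, 52 + ord('5') − ord('0') = 57
'K': A..Z range, ord('K') − ord('A') = 10
'L': A..Z range, ord('L') − ord('A') = 11
'B': A..Z range, ord('B') − ord('A') = 1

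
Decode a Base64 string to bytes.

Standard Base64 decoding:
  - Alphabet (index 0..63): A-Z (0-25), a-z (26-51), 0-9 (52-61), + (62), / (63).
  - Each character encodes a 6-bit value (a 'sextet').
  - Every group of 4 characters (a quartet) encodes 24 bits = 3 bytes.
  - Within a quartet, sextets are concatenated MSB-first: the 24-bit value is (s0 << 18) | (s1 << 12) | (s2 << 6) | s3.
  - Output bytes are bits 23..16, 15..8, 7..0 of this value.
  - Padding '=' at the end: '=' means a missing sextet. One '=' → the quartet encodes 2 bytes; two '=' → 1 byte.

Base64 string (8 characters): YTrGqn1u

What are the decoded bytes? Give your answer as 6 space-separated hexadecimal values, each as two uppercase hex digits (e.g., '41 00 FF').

Answer: 61 3A C6 AA 7D 6E

Derivation:
After char 0 ('Y'=24): chars_in_quartet=1 acc=0x18 bytes_emitted=0
After char 1 ('T'=19): chars_in_quartet=2 acc=0x613 bytes_emitted=0
After char 2 ('r'=43): chars_in_quartet=3 acc=0x184EB bytes_emitted=0
After char 3 ('G'=6): chars_in_quartet=4 acc=0x613AC6 -> emit 61 3A C6, reset; bytes_emitted=3
After char 4 ('q'=42): chars_in_quartet=1 acc=0x2A bytes_emitted=3
After char 5 ('n'=39): chars_in_quartet=2 acc=0xAA7 bytes_emitted=3
After char 6 ('1'=53): chars_in_quartet=3 acc=0x2A9F5 bytes_emitted=3
After char 7 ('u'=46): chars_in_quartet=4 acc=0xAA7D6E -> emit AA 7D 6E, reset; bytes_emitted=6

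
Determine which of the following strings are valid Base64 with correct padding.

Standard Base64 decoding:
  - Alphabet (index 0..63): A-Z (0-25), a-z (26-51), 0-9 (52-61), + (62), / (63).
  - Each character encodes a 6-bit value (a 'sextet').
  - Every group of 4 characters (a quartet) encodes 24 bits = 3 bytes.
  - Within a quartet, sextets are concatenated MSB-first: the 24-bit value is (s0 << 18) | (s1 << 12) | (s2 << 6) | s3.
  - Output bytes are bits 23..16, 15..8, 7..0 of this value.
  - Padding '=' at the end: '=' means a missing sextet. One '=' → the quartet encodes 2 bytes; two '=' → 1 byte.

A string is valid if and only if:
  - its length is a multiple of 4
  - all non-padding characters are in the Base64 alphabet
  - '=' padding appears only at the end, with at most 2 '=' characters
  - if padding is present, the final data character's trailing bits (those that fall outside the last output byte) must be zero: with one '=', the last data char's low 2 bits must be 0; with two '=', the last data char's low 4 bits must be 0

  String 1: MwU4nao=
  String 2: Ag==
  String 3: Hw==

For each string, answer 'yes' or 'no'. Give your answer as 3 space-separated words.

Answer: yes yes yes

Derivation:
String 1: 'MwU4nao=' → valid
String 2: 'Ag==' → valid
String 3: 'Hw==' → valid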